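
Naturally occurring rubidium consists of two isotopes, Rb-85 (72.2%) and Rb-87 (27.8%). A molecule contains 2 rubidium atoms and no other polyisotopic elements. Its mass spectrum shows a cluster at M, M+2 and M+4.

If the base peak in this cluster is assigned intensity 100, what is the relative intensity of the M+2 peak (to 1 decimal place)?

Term probabilities: M 0.5213, M+2 0.4014, M+4 0.0773. Base peak = M.
P(M) = C(2,0) × 0.722^2 × 0.278^0 = 1 × 0.521284 × 1.0000 = 0.521284 (base)
P(M+2) = C(2,1) × 0.722^1 × 0.278^1 = 2 × 0.7220 × 0.2780 = 0.401432
Relative intensity = 0.401432 / 0.521284 × 100 = 77.0

77.0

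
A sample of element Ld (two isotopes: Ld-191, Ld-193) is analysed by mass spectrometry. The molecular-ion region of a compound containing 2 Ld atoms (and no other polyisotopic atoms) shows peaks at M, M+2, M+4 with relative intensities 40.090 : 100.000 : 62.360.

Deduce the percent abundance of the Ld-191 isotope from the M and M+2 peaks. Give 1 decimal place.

44.5%

If p is the fraction of Ld that is Ld-191, then I(M+2)/I(M) = [C(2,1)·p^1·(1−p)] / p^2 = 2·(1−p)/p = 100.000/40.090 = 2.4944
(1−p)/p = 2.4944/2 = 1.2472  ⇒  p = 1/(1 + 1.2472) = 0.4450
Ld-191: 44.5%, Ld-193: 55.5%.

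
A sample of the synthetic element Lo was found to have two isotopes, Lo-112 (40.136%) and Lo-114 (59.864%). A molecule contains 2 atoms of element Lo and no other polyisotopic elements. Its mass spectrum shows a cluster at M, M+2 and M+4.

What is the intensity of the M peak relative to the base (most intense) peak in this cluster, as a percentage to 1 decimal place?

Term probabilities: M 0.1611, M+2 0.4805, M+4 0.3584. Base peak = M+2.
P(M+2) = C(2,1) × 0.40136^1 × 0.59864^1 = 2 × 0.40136 × 0.59864 = 0.480540 (base)
P(M) = C(2,0) × 0.40136^2 × 0.59864^0 = 1 × 0.16108985 × 1.0000 = 0.161090
Relative intensity = 0.161090 / 0.480540 × 100 = 33.5

33.5%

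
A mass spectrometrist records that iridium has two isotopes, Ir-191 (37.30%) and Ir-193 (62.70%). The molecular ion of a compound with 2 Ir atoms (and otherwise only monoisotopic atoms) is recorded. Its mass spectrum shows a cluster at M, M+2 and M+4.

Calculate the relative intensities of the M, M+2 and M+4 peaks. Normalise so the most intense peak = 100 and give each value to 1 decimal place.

29.7 : 100.0 : 84.0

Each Ir atom is independently Ir-191 (p = 0.3730) or Ir-193 (q = 0.6270); the cluster is the binomial expansion (p + q)^2.
P(M) = 0.3730^2 = 0.139129
P(M+2) = 2 × 0.3730^1 × 0.6270^1 = 0.467742
P(M+4) = 0.6270^2 = 0.393129
The M+2 peak is largest (0.467742); scaling to 100 gives 29.7 : 100.0 : 84.0.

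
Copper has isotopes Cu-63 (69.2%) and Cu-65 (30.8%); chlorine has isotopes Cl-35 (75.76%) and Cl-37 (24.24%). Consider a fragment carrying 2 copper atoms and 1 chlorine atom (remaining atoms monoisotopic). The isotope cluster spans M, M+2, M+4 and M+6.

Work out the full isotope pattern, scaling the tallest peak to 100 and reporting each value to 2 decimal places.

Copper pattern (n=2): 0.478864 : 0.426272 : 0.094864
Chlorine pattern (n=1): 0.7576 : 0.2424
Convolve the two distributions (both contribute in 2-u steps):
  M: 0.478864×0.7576 = 0.362787
  M+2: 0.478864×0.2424 + 0.426272×0.7576 = 0.439020
  M+4: 0.426272×0.2424 + 0.094864×0.7576 = 0.175197
  M+6: 0.094864×0.2424 = 0.022995
Scale to base peak (0.439020) = 100: 82.64 : 100.00 : 39.91 : 5.24

82.64 : 100.00 : 39.91 : 5.24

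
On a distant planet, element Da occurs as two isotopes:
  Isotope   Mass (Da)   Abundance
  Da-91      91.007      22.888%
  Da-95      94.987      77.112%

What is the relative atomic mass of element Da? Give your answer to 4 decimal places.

94.0761 Da

Ar = Σ fᵢ·mᵢ = 0.22888 × 91.007 + 0.77112 × 94.987
= 20.82968 + 73.24638 = 94.07606 Da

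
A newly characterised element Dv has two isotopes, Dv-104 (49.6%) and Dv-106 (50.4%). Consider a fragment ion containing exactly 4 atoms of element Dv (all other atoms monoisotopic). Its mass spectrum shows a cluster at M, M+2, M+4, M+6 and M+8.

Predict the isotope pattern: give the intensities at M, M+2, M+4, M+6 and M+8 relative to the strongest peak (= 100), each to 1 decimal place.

The 4 Dv atoms are independent, so intensities follow the terms of (0.496 + 0.504)^4.
P(M) = 0.496^4 = 0.060524
P(M+2) = 4 × 0.496^3 × 0.504^1 = 0.246000
P(M+4) = 6 × 0.496^2 × 0.504^2 = 0.374952
P(M+6) = 4 × 0.496^1 × 0.504^3 = 0.254000
P(M+8) = 0.504^4 = 0.064524
The M+4 peak is largest (0.374952); scaling to 100 gives 16.1 : 65.6 : 100.0 : 67.7 : 17.2.

16.1 : 65.6 : 100.0 : 67.7 : 17.2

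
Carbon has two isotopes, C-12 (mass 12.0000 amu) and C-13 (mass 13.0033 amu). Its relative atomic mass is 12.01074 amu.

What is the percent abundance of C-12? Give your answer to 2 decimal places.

98.93%

With x = fraction of C-12 (so C-13 is 1 − x):
12.0000·x + 13.0033·(1 − x) = 12.01074
(12.0000 − 13.0033)·x = 12.01074 − 13.0033
x = -0.99256 / -1.0033 = 0.98930 → 98.93% C-12, 1.07% C-13.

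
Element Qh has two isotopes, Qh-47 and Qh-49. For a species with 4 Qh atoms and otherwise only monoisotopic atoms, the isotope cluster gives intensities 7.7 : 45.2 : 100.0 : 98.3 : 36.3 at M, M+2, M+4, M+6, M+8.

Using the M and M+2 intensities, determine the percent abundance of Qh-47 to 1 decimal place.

40.5%

Write p for the Qh-47 fraction. I(M+2)/I(M) = [C(4,1)·p^3·(1−p)] / p^4 = 4·(1−p)/p = 45.2/7.7 = 5.8701
(1−p)/p = 5.8701/4 = 1.4675  ⇒  p = 1/(1 + 1.4675) = 0.4053
Qh-47: 40.5%, Qh-49: 59.5%.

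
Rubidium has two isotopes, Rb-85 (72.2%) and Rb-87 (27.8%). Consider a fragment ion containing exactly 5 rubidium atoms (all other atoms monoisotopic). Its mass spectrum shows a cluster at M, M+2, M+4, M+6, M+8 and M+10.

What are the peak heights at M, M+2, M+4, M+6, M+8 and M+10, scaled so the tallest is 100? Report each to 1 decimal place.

51.9 : 100.0 : 77.0 : 29.7 : 5.7 : 0.4

Each Rb atom is independently Rb-85 (p = 0.722) or Rb-87 (q = 0.278); the cluster is the binomial expansion (p + q)^5.
P(M) = 0.722^5 = 0.196194
P(M+2) = 5 × 0.722^4 × 0.278^1 = 0.377714
P(M+4) = 10 × 0.722^3 × 0.278^2 = 0.290872
P(M+6) = 10 × 0.722^2 × 0.278^3 = 0.111998
P(M+8) = 5 × 0.722^1 × 0.278^4 = 0.021562
P(M+10) = 0.278^5 = 0.001660
The M+2 peak is largest (0.377714); scaling to 100 gives 51.9 : 100.0 : 77.0 : 29.7 : 5.7 : 0.4.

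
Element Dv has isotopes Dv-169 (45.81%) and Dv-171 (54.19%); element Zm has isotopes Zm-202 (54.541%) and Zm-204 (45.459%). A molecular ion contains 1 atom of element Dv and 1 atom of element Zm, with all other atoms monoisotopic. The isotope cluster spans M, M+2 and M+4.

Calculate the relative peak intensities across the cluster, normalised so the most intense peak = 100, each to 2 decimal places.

49.59 : 100.00 : 48.90

Element Dv pattern (n=1): 0.4581 : 0.5419
Element Zm pattern (n=1): 0.54541 : 0.45459
Convolve the two distributions (both contribute in 2-u steps):
  M: 0.4581×0.54541 = 0.249852
  M+2: 0.4581×0.45459 + 0.5419×0.54541 = 0.503805
  M+4: 0.5419×0.45459 = 0.246342
Scale to base peak (0.503805) = 100: 49.59 : 100.00 : 48.90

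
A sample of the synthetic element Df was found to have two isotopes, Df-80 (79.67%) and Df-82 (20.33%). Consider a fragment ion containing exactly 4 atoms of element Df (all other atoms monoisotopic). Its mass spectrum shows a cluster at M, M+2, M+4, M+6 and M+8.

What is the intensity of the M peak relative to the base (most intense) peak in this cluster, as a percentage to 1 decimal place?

98.0%

Binomial terms of (0.7967 + 0.2033)^4: M 0.4029, M+2 0.4112, M+4 0.1574, M+6 0.0268, M+8 0.0017 → M+2 is the base peak.
P(M+2) = C(4,1) × 0.7967^3 × 0.2033^1 = 4 × 0.5056901 × 0.2033 = 0.411227 (base)
P(M) = C(4,0) × 0.7967^4 × 0.2033^0 = 1 × 0.4028833 × 1.0000 = 0.402883
Relative intensity = 0.402883 / 0.411227 × 100 = 98.0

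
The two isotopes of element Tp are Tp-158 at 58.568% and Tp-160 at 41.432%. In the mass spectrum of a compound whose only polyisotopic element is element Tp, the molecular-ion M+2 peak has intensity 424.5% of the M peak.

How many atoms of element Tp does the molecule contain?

6

The M+2/M ratio from n Tp atoms is n · q/p = n · 0.41432/0.58568.
n = 4.245 × 0.58568/0.41432 = 6.00 ≈ 6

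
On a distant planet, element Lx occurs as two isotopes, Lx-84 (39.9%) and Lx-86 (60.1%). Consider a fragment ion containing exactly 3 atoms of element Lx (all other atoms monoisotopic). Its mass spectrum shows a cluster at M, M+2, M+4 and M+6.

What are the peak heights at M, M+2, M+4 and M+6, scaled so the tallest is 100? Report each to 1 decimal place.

14.7 : 66.4 : 100.0 : 50.2

The 3 Lx atoms are independent, so intensities follow the terms of (0.399 + 0.601)^3.
P(M) = 0.399^3 = 0.063521
P(M+2) = 3 × 0.399^2 × 0.601^1 = 0.287039
P(M+4) = 3 × 0.399^1 × 0.601^2 = 0.432358
P(M+6) = 0.601^3 = 0.217082
The M+4 peak is largest (0.432358); scaling to 100 gives 14.7 : 66.4 : 100.0 : 50.2.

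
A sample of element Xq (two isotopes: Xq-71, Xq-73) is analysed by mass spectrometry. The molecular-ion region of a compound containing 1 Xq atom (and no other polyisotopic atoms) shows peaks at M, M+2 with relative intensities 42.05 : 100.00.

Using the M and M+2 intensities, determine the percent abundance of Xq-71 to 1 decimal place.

29.6%

If p is the fraction of Xq that is Xq-71, then I(M+2)/I(M) = [C(1,1)·p^0·(1−p)] / p^1 = 1·(1−p)/p = 100.00/42.05 = 2.3781
(1−p)/p = 2.3781/1 = 2.3781  ⇒  p = 1/(1 + 2.3781) = 0.2960
Xq-71: 29.6%, Xq-73: 70.4%.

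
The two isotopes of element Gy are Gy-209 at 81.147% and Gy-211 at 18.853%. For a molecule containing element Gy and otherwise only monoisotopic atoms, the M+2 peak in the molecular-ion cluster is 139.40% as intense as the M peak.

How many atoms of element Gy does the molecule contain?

For n independent Gy atoms, I(M+2)/I(M) = n · (abundance Gy-211) / (abundance Gy-209) = n · 0.18853/0.81147.
n = 1.3940 × 0.81147/0.18853 = 6.00 ≈ 6

6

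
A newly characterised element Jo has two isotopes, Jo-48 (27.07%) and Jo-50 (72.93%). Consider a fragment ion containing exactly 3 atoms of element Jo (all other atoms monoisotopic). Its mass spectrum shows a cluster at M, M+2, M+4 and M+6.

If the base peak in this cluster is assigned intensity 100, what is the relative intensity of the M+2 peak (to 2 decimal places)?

37.12

Binomial terms of (0.2707 + 0.7293)^3: M 0.0198, M+2 0.1603, M+4 0.4319, M+6 0.3879 → M+4 is the base peak.
P(M+4) = C(3,2) × 0.2707^1 × 0.7293^2 = 3 × 0.2707 × 0.53187849 = 0.431939 (base)
P(M+2) = C(3,1) × 0.2707^2 × 0.7293^1 = 3 × 0.07327849 × 0.7293 = 0.160326
Relative intensity = 0.160326 / 0.431939 × 100 = 37.12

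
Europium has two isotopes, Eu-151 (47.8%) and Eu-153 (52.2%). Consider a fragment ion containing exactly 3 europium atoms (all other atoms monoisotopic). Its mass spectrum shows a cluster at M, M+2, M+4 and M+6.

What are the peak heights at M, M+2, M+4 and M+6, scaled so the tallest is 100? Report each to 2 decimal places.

27.95 : 91.57 : 100.00 : 36.40

Expanding (0.478 + 0.522)^3:
P(M) = 0.478^3 = 0.109215
P(M+2) = 3 × 0.478^2 × 0.522^1 = 0.357806
P(M+4) = 3 × 0.478^1 × 0.522^2 = 0.390742
P(M+6) = 0.522^3 = 0.142237
The M+4 peak is largest (0.390742); scaling to 100 gives 27.95 : 91.57 : 100.00 : 36.40.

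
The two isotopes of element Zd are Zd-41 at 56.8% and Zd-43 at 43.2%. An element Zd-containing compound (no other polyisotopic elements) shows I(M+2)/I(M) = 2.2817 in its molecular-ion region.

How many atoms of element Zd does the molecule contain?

3

For n independent Zd atoms, I(M+2)/I(M) = n · (abundance Zd-43) / (abundance Zd-41) = n · 0.432/0.568.
n = 2.2817 × 0.568/0.432 = 3.00 ≈ 3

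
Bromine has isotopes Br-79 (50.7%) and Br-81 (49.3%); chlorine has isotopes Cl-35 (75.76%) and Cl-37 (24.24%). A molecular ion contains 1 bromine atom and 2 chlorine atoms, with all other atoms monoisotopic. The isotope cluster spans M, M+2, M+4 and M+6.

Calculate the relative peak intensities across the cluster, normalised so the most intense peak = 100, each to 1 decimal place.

Bromine pattern (n=1): 0.5070 : 0.4930
Chlorine pattern (n=2): 0.57395776 : 0.36728448 : 0.05875776
Convolve the two distributions (both contribute in 2-u steps):
  M: 0.5070×0.57395776 = 0.290997
  M+2: 0.5070×0.36728448 + 0.4930×0.57395776 = 0.469174
  M+4: 0.5070×0.05875776 + 0.4930×0.36728448 = 0.210861
  M+6: 0.4930×0.05875776 = 0.028968
Scale to base peak (0.469174) = 100: 62.0 : 100.0 : 44.9 : 6.2

62.0 : 100.0 : 44.9 : 6.2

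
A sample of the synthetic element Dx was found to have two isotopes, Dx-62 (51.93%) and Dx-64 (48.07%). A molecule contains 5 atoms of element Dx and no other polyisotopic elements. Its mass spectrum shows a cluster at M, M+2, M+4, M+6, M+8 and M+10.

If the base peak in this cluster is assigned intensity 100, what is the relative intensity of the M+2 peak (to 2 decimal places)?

(0.5193 + 0.4807)^5 gives M 0.0378, M+2 0.1748, M+4 0.3236, M+6 0.2995, M+8 0.1386, M+10 0.0257; the largest is M+4.
P(M+4) = C(5,2) × 0.5193^3 × 0.4807^2 = 10 × 0.14004092 × 0.23107249 = 0.323596 (base)
P(M+2) = C(5,1) × 0.5193^4 × 0.4807^1 = 5 × 0.07272325 × 0.4807 = 0.174790
Relative intensity = 0.174790 / 0.323596 × 100 = 54.01

54.01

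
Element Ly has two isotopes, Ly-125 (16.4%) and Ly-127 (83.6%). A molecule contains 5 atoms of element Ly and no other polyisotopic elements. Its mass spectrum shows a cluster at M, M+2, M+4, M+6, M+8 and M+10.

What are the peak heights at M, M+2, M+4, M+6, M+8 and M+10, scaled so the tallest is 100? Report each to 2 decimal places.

0.03 : 0.74 : 7.55 : 38.48 : 98.09 : 100.00

The 5 Ly atoms are independent, so intensities follow the terms of (0.164 + 0.836)^5.
P(M) = 0.164^5 = 0.000119
P(M+2) = 5 × 0.164^4 × 0.836^1 = 0.003024
P(M+4) = 10 × 0.164^3 × 0.836^2 = 0.030828
P(M+6) = 10 × 0.164^2 × 0.836^3 = 0.157147
P(M+8) = 5 × 0.164^1 × 0.836^4 = 0.400534
P(M+10) = 0.836^5 = 0.408349
The M+10 peak is largest (0.408349); scaling to 100 gives 0.03 : 0.74 : 7.55 : 38.48 : 98.09 : 100.00.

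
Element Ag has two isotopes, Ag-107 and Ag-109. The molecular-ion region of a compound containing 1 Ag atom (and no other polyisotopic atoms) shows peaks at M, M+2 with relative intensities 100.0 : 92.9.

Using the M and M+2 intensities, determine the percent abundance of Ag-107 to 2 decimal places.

51.84%

If p is the fraction of Ag that is Ag-107, then I(M+2)/I(M) = [C(1,1)·p^0·(1−p)] / p^1 = 1·(1−p)/p = 92.9/100.0 = 0.9290
(1−p)/p = 0.9290/1 = 0.9290  ⇒  p = 1/(1 + 0.9290) = 0.5184
Ag-107: 51.84%, Ag-109: 48.16%.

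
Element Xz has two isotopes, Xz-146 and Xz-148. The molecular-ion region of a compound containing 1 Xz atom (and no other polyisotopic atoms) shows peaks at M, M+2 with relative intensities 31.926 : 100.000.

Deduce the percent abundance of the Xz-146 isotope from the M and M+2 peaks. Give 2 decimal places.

24.20%

Let p = fractional abundance of Xz-146. I(M+2)/I(M) = [C(1,1)·p^0·(1−p)] / p^1 = 1·(1−p)/p = 100.000/31.926 = 3.1322
(1−p)/p = 3.1322/1 = 3.1322  ⇒  p = 1/(1 + 3.1322) = 0.2420
Xz-146: 24.20%, Xz-148: 75.80%.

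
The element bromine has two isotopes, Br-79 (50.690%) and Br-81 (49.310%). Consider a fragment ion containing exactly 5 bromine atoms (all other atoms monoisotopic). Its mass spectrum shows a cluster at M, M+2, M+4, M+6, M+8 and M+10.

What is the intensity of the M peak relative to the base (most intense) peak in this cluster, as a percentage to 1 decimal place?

10.6%

(0.50690 + 0.49310)^5 gives M 0.0335, M+2 0.1628, M+4 0.3167, M+6 0.3081, M+8 0.1498, M+10 0.0292; the largest is M+4.
P(M+4) = C(5,2) × 0.50690^3 × 0.49310^2 = 10 × 0.13024674 × 0.24314761 = 0.316692 (base)
P(M) = C(5,0) × 0.50690^5 × 0.49310^0 = 1 × 0.03346659 × 1.0000 = 0.033467
Relative intensity = 0.033467 / 0.316692 × 100 = 10.6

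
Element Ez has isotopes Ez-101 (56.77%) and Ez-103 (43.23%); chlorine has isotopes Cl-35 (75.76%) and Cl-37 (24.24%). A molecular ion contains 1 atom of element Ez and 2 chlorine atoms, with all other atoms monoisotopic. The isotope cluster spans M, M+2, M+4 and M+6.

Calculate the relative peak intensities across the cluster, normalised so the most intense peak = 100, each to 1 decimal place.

71.4 : 100.0 : 42.1 : 5.6

Element Ez pattern (n=1): 0.5677 : 0.4323
Chlorine pattern (n=2): 0.57395776 : 0.36728448 : 0.05875776
Convolve the two distributions (both contribute in 2-u steps):
  M: 0.5677×0.57395776 = 0.325836
  M+2: 0.5677×0.36728448 + 0.4323×0.57395776 = 0.456629
  M+4: 0.5677×0.05875776 + 0.4323×0.36728448 = 0.192134
  M+6: 0.4323×0.05875776 = 0.025401
Scale to base peak (0.456629) = 100: 71.4 : 100.0 : 42.1 : 5.6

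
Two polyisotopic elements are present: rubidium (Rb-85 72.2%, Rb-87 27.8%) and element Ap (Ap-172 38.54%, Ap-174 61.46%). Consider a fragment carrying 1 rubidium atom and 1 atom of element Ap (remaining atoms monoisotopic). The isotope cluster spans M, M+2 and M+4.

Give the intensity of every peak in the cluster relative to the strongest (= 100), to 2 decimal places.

50.51 : 100.00 : 31.02

Rubidium pattern (n=1): 0.7220 : 0.2780
Element Ap pattern (n=1): 0.3854 : 0.6146
Convolve the two distributions (both contribute in 2-u steps):
  M: 0.7220×0.3854 = 0.278259
  M+2: 0.7220×0.6146 + 0.2780×0.3854 = 0.550882
  M+4: 0.2780×0.6146 = 0.170859
Scale to base peak (0.550882) = 100: 50.51 : 100.00 : 31.02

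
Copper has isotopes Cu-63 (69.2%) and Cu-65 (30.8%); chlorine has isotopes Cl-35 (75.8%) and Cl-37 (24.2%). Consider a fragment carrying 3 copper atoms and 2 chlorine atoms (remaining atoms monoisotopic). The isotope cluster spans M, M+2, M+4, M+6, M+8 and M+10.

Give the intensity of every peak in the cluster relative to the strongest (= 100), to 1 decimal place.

Copper pattern (n=3): 0.33137389 : 0.44247034 : 0.19693766 : 0.02921811
Chlorine pattern (n=2): 0.574564 : 0.366872 : 0.058564
Convolve the two distributions (both contribute in 2-u steps):
  M: 0.33137389×0.574564 = 0.190396
  M+2: 0.33137389×0.366872 + 0.44247034×0.574564 = 0.375799
  M+4: 0.33137389×0.058564 + 0.44247034×0.366872 + 0.19693766×0.574564 = 0.294890
  M+6: 0.44247034×0.058564 + 0.19693766×0.366872 + 0.02921811×0.574564 = 0.114951
  M+8: 0.19693766×0.058564 + 0.02921811×0.366872 = 0.022253
  M+10: 0.02921811×0.058564 = 0.001711
Scale to base peak (0.375799) = 100: 50.7 : 100.0 : 78.5 : 30.6 : 5.9 : 0.5

50.7 : 100.0 : 78.5 : 30.6 : 5.9 : 0.5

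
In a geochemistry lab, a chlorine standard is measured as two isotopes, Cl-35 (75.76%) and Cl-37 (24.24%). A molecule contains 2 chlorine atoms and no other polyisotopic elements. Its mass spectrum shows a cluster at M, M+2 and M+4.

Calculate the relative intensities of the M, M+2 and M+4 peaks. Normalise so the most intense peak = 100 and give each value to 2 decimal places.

The 2 Cl atoms are independent, so intensities follow the terms of (0.7576 + 0.2424)^2.
P(M) = 0.7576^2 = 0.573958
P(M+2) = 2 × 0.7576^1 × 0.2424^1 = 0.367284
P(M+4) = 0.2424^2 = 0.058758
The M peak is largest (0.573958); scaling to 100 gives 100.00 : 63.99 : 10.24.

100.00 : 63.99 : 10.24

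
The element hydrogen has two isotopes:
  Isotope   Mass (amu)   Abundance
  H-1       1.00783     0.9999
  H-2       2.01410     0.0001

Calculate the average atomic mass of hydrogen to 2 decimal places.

1.01 amu

Average mass = Σ (abundance × isotope mass) = 0.9999 × 1.00783 + 0.0001 × 2.01410
= 1.007729 + 0.000201 = 1.007930 amu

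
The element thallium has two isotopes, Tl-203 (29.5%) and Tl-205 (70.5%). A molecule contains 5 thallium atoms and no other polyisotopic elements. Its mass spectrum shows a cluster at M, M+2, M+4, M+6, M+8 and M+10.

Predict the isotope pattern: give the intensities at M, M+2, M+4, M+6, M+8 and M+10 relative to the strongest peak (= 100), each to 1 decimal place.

0.6 : 7.3 : 35.0 : 83.7 : 100.0 : 47.8

The 5 Tl atoms are independent, so intensities follow the terms of (0.295 + 0.705)^5.
P(M) = 0.295^5 = 0.002234
P(M+2) = 5 × 0.295^4 × 0.705^1 = 0.026696
P(M+4) = 10 × 0.295^3 × 0.705^2 = 0.127598
P(M+6) = 10 × 0.295^2 × 0.705^3 = 0.304938
P(M+8) = 5 × 0.295^1 × 0.705^4 = 0.364375
P(M+10) = 0.705^5 = 0.174159
The M+8 peak is largest (0.364375); scaling to 100 gives 0.6 : 7.3 : 35.0 : 83.7 : 100.0 : 47.8.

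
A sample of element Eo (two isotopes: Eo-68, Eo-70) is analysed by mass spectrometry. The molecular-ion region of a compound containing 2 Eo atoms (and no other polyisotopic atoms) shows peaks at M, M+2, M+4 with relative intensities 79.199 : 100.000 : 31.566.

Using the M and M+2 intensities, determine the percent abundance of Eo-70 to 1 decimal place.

38.7%

Write p for the Eo-68 fraction. I(M+2)/I(M) = [C(2,1)·p^1·(1−p)] / p^2 = 2·(1−p)/p = 100.000/79.199 = 1.2626
(1−p)/p = 1.2626/2 = 0.6313  ⇒  p = 1/(1 + 0.6313) = 0.6130
Eo-68: 61.3%, Eo-70: 38.7%.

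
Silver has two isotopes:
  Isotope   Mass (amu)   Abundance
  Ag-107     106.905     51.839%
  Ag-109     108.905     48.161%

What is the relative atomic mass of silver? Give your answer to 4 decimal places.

Weight each isotope mass by its fractional abundance: 0.51839 × 106.905 + 0.48161 × 108.905
= 55.41848 + 52.44974 = 107.86822 amu

107.8682 amu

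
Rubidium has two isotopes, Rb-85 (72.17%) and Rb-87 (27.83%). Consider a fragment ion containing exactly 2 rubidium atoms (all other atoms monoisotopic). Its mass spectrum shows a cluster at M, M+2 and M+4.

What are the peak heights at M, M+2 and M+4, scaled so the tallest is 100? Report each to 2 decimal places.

The 2 Rb atoms are independent, so intensities follow the terms of (0.7217 + 0.2783)^2.
P(M) = 0.7217^2 = 0.520851
P(M+2) = 2 × 0.7217^1 × 0.2783^1 = 0.401698
P(M+4) = 0.2783^2 = 0.077451
The M peak is largest (0.520851); scaling to 100 gives 100.00 : 77.12 : 14.87.

100.00 : 77.12 : 14.87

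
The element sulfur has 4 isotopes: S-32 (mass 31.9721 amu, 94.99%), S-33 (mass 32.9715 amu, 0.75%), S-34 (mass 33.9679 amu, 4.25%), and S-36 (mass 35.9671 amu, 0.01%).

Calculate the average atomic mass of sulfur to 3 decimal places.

Weight each isotope mass by its fractional abundance: 0.9499 × 31.9721 + 0.0075 × 32.9715 + 0.0425 × 33.9679 + 0.0001 × 35.9671
= 30.37030 + 0.24729 + 1.44364 + 0.00360 = 32.06483 amu

32.065 amu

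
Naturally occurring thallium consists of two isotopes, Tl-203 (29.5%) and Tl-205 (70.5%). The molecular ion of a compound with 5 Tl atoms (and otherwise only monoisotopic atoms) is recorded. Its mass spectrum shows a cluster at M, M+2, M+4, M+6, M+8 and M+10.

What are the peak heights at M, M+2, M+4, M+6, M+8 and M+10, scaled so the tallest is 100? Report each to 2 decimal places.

Expanding (0.295 + 0.705)^5:
P(M) = 0.295^5 = 0.002234
P(M+2) = 5 × 0.295^4 × 0.705^1 = 0.026696
P(M+4) = 10 × 0.295^3 × 0.705^2 = 0.127598
P(M+6) = 10 × 0.295^2 × 0.705^3 = 0.304938
P(M+8) = 5 × 0.295^1 × 0.705^4 = 0.364375
P(M+10) = 0.705^5 = 0.174159
The M+8 peak is largest (0.364375); scaling to 100 gives 0.61 : 7.33 : 35.02 : 83.69 : 100.00 : 47.80.

0.61 : 7.33 : 35.02 : 83.69 : 100.00 : 47.80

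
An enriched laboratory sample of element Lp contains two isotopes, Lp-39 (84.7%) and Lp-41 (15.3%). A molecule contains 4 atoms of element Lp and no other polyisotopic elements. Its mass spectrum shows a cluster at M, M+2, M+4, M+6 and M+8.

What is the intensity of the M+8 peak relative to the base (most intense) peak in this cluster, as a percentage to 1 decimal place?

0.1%

Term probabilities: M 0.5147, M+2 0.3719, M+4 0.1008, M+6 0.0121, M+8 0.0005. Base peak = M.
P(M) = C(4,0) × 0.847^4 × 0.153^0 = 1 × 0.51467567 × 1.0000 = 0.514676 (base)
P(M+8) = C(4,4) × 0.847^0 × 0.153^4 = 1 × 1.0000 × 0.00054798 = 0.000548
Relative intensity = 0.000548 / 0.514676 × 100 = 0.1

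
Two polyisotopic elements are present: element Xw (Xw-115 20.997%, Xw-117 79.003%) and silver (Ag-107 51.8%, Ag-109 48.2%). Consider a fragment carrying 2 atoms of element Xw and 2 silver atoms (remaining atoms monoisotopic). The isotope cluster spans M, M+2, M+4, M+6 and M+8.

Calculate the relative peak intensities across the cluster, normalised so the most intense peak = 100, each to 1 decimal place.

Element Xw pattern (n=2): 0.0440874 : 0.3317652 : 0.6241474
Silver pattern (n=2): 0.268324 : 0.499352 : 0.232324
Convolve the two distributions (both contribute in 2-u steps):
  M: 0.0440874×0.268324 = 0.011830
  M+2: 0.0440874×0.499352 + 0.3317652×0.268324 = 0.111036
  M+4: 0.0440874×0.232324 + 0.3317652×0.499352 + 0.6241474×0.268324 = 0.343384
  M+6: 0.3317652×0.232324 + 0.6241474×0.499352 = 0.388746
  M+8: 0.6241474×0.232324 = 0.145004
Scale to base peak (0.388746) = 100: 3.0 : 28.6 : 88.3 : 100.0 : 37.3

3.0 : 28.6 : 88.3 : 100.0 : 37.3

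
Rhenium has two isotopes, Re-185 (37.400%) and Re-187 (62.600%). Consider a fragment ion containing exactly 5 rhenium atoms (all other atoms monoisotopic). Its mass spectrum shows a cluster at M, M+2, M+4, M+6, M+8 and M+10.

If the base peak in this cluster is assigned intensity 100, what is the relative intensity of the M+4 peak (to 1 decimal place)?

59.7

Binomial terms of (0.37400 + 0.62600)^5: M 0.0073, M+2 0.0612, M+4 0.2050, M+6 0.3431, M+8 0.2872, M+10 0.0961 → M+6 is the base peak.
P(M+6) = C(5,3) × 0.37400^2 × 0.62600^3 = 10 × 0.139876 × 0.24531438 = 0.343136 (base)
P(M+4) = C(5,2) × 0.37400^3 × 0.62600^2 = 10 × 0.05231362 × 0.391876 = 0.205005
Relative intensity = 0.205005 / 0.343136 × 100 = 59.7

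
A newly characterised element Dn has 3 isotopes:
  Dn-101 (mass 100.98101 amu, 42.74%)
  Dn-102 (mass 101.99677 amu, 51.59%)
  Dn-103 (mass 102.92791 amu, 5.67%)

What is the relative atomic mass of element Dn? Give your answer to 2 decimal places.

101.62 amu

Average mass = Σ (abundance × isotope mass) = 0.4274 × 100.98101 + 0.5159 × 101.99677 + 0.0567 × 102.92791
= 43.159284 + 52.620134 + 5.836012 = 101.615430 amu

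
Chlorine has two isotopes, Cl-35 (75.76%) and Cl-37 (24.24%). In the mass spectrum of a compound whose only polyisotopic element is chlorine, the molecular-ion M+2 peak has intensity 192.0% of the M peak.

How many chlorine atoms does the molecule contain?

6

With n Cl atoms, P(M+2)/P(M) = C(n,1)·p^(n−1)q / p^n = n·q/p = n · 0.2424/0.7576.
n = 1.920 × 0.7576/0.2424 = 6.00 ≈ 6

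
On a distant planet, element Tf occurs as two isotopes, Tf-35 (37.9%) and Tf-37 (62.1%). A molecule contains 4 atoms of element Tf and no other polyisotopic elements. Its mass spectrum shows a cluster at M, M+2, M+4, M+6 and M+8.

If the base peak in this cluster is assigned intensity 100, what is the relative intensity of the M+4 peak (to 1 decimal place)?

91.5

Term probabilities: M 0.0206, M+2 0.1352, M+4 0.3324, M+6 0.3631, M+8 0.1487. Base peak = M+6.
P(M+6) = C(4,3) × 0.379^1 × 0.621^3 = 4 × 0.3790 × 0.23948306 = 0.363056 (base)
P(M+4) = C(4,2) × 0.379^2 × 0.621^2 = 6 × 0.143641 × 0.385641 = 0.332363
Relative intensity = 0.332363 / 0.363056 × 100 = 91.5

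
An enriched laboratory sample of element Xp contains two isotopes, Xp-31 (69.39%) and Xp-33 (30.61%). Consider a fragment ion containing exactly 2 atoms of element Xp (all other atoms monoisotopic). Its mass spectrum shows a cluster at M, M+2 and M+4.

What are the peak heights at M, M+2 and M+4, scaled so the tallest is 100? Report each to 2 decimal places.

Each Xp atom is independently Xp-31 (p = 0.6939) or Xp-33 (q = 0.3061); the cluster is the binomial expansion (p + q)^2.
P(M) = 0.6939^2 = 0.481497
P(M+2) = 2 × 0.6939^1 × 0.3061^1 = 0.424806
P(M+4) = 0.3061^2 = 0.093697
The M peak is largest (0.481497); scaling to 100 gives 100.00 : 88.23 : 19.46.

100.00 : 88.23 : 19.46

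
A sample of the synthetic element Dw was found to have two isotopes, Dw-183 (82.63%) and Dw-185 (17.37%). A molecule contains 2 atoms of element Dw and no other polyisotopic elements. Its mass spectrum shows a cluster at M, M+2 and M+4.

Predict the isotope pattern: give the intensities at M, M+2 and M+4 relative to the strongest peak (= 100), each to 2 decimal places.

Each Dw atom is independently Dw-183 (p = 0.8263) or Dw-185 (q = 0.1737); the cluster is the binomial expansion (p + q)^2.
P(M) = 0.8263^2 = 0.682772
P(M+2) = 2 × 0.8263^1 × 0.1737^1 = 0.287057
P(M+4) = 0.1737^2 = 0.030172
The M peak is largest (0.682772); scaling to 100 gives 100.00 : 42.04 : 4.42.

100.00 : 42.04 : 4.42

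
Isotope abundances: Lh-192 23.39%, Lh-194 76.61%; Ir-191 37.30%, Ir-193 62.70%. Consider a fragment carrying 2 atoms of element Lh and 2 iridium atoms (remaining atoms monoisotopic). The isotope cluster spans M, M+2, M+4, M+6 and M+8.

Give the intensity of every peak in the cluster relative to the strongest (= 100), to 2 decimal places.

Element Lh pattern (n=2): 0.05470921 : 0.35838158 : 0.58690921
Iridium pattern (n=2): 0.139129 : 0.467742 : 0.393129
Convolve the two distributions (both contribute in 2-u steps):
  M: 0.05470921×0.139129 = 0.007612
  M+2: 0.05470921×0.467742 + 0.35838158×0.139129 = 0.075451
  M+4: 0.05470921×0.393129 + 0.35838158×0.467742 + 0.58690921×0.139129 = 0.270794
  M+6: 0.35838158×0.393129 + 0.58690921×0.467742 = 0.415412
  M+8: 0.58690921×0.393129 = 0.230731
Scale to base peak (0.415412) = 100: 1.83 : 18.16 : 65.19 : 100.00 : 55.54

1.83 : 18.16 : 65.19 : 100.00 : 55.54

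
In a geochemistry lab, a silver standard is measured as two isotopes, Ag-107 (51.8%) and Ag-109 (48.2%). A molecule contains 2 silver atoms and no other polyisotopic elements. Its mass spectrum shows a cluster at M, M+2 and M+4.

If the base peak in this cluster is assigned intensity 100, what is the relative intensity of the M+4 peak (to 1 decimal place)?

46.5

(0.518 + 0.482)^2 gives M 0.2683, M+2 0.4994, M+4 0.2323; the largest is M+2.
P(M+2) = C(2,1) × 0.518^1 × 0.482^1 = 2 × 0.5180 × 0.4820 = 0.499352 (base)
P(M+4) = C(2,2) × 0.518^0 × 0.482^2 = 1 × 1.0000 × 0.232324 = 0.232324
Relative intensity = 0.232324 / 0.499352 × 100 = 46.5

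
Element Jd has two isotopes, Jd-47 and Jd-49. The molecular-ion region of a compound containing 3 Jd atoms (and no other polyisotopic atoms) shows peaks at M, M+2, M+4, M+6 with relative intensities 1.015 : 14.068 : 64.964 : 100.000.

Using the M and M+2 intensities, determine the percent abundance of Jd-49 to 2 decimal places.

82.21%

Write p for the Jd-47 fraction. I(M+2)/I(M) = [C(3,1)·p^2·(1−p)] / p^3 = 3·(1−p)/p = 14.068/1.015 = 13.8601
(1−p)/p = 13.8601/3 = 4.6200  ⇒  p = 1/(1 + 4.6200) = 0.1779
Jd-47: 17.79%, Jd-49: 82.21%.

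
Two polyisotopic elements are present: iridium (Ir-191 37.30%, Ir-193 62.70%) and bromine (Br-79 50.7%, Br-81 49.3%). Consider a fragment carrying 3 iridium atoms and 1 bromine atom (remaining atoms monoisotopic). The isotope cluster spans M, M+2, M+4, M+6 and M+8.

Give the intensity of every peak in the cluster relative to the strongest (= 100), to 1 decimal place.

Iridium pattern (n=3): 0.05189512 : 0.26170165 : 0.43991135 : 0.24649188
Bromine pattern (n=1): 0.5070 : 0.4930
Convolve the two distributions (both contribute in 2-u steps):
  M: 0.05189512×0.5070 = 0.026311
  M+2: 0.05189512×0.4930 + 0.26170165×0.5070 = 0.158267
  M+4: 0.26170165×0.4930 + 0.43991135×0.5070 = 0.352054
  M+6: 0.43991135×0.4930 + 0.24649188×0.5070 = 0.341848
  M+8: 0.24649188×0.4930 = 0.121520
Scale to base peak (0.352054) = 100: 7.5 : 45.0 : 100.0 : 97.1 : 34.5

7.5 : 45.0 : 100.0 : 97.1 : 34.5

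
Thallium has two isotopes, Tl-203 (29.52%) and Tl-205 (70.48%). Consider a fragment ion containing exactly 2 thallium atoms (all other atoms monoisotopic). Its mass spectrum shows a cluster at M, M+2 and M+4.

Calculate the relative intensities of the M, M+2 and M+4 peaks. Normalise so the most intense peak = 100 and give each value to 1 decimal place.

Each Tl atom is independently Tl-203 (p = 0.2952) or Tl-205 (q = 0.7048); the cluster is the binomial expansion (p + q)^2.
P(M) = 0.2952^2 = 0.087143
P(M+2) = 2 × 0.2952^1 × 0.7048^1 = 0.416114
P(M+4) = 0.7048^2 = 0.496743
The M+4 peak is largest (0.496743); scaling to 100 gives 17.5 : 83.8 : 100.0.

17.5 : 83.8 : 100.0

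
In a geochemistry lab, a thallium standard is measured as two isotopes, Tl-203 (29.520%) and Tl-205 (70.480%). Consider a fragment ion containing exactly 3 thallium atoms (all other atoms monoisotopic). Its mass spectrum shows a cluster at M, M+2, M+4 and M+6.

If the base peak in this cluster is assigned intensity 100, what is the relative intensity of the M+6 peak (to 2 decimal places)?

Term probabilities: M 0.0257, M+2 0.1843, M+4 0.4399, M+6 0.3501. Base peak = M+4.
P(M+4) = C(3,2) × 0.29520^1 × 0.70480^2 = 3 × 0.2952 × 0.49674304 = 0.439916 (base)
P(M+6) = C(3,3) × 0.29520^0 × 0.70480^3 = 1 × 1.0000 × 0.35010449 = 0.350104
Relative intensity = 0.350104 / 0.439916 × 100 = 79.58

79.58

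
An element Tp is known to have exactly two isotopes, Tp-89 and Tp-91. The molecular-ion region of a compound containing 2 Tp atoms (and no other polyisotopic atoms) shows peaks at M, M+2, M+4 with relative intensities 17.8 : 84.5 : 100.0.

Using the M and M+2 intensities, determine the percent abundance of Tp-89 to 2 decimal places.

If p is the fraction of Tp that is Tp-89, then I(M+2)/I(M) = [C(2,1)·p^1·(1−p)] / p^2 = 2·(1−p)/p = 84.5/17.8 = 4.7472
(1−p)/p = 4.7472/2 = 2.3736  ⇒  p = 1/(1 + 2.3736) = 0.2964
Tp-89: 29.64%, Tp-91: 70.36%.

29.64%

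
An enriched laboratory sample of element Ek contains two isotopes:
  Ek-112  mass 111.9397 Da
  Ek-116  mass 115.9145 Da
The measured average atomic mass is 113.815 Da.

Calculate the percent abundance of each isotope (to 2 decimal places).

Ek-112: 52.82%, Ek-116: 47.18%

Let x be the fractional abundance of Ek-112; then Ek-116 has abundance 1 − x.
111.9397·x + 115.9145·(1 − x) = 113.815
(111.9397 − 115.9145)·x = 113.815 − 115.9145
x = -2.0995 / -3.9748 = 0.52820 → 52.82% Ek-112, 47.18% Ek-116.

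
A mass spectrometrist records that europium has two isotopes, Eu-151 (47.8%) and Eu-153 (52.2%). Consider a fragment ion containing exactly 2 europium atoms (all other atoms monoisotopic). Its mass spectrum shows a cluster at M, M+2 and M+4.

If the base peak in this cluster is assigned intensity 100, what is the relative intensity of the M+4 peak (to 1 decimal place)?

Term probabilities: M 0.2285, M+2 0.4990, M+4 0.2725. Base peak = M+2.
P(M+2) = C(2,1) × 0.478^1 × 0.522^1 = 2 × 0.4780 × 0.5220 = 0.499032 (base)
P(M+4) = C(2,2) × 0.478^0 × 0.522^2 = 1 × 1.0000 × 0.272484 = 0.272484
Relative intensity = 0.272484 / 0.499032 × 100 = 54.6

54.6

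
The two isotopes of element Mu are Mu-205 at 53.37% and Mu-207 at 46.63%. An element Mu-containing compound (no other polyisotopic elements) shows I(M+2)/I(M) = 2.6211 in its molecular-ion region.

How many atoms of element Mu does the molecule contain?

3

With n Mu atoms, P(M+2)/P(M) = C(n,1)·p^(n−1)q / p^n = n·q/p = n · 0.4663/0.5337.
n = 2.6211 × 0.5337/0.4663 = 3.00 ≈ 3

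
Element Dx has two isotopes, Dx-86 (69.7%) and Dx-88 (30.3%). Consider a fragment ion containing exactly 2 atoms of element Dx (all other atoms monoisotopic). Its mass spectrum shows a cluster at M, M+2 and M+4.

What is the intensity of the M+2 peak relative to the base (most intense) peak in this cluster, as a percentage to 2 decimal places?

86.94%

Term probabilities: M 0.4858, M+2 0.4224, M+4 0.0918. Base peak = M.
P(M) = C(2,0) × 0.697^2 × 0.303^0 = 1 × 0.485809 × 1.0000 = 0.485809 (base)
P(M+2) = C(2,1) × 0.697^1 × 0.303^1 = 2 × 0.6970 × 0.3030 = 0.422382
Relative intensity = 0.422382 / 0.485809 × 100 = 86.94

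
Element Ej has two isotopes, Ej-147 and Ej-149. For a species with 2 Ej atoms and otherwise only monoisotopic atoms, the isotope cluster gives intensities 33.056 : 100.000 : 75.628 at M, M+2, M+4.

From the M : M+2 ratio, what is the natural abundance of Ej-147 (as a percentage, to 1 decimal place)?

39.8%

If p is the fraction of Ej that is Ej-147, then I(M+2)/I(M) = [C(2,1)·p^1·(1−p)] / p^2 = 2·(1−p)/p = 100.000/33.056 = 3.0252
(1−p)/p = 3.0252/2 = 1.5126  ⇒  p = 1/(1 + 1.5126) = 0.3980
Ej-147: 39.8%, Ej-149: 60.2%.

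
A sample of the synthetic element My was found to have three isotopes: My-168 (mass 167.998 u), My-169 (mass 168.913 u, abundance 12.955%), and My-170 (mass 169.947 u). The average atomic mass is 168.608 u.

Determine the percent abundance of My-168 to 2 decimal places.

Let x and y be the fractions of My-168 and My-170. Then x + y = 1 − 0.12955 = 0.87045 and 167.998x + 169.947y = 168.608 − 0.12955×168.913 = 146.72532085.
Substituting: 167.998x + 169.947(0.87045 − x) = 146.72532085
(167.998 − 169.947)x = -1.2050453  ⇒  x = 0.61829, y = 0.25216
My-168: 61.83%, My-170: 25.22%.

61.83%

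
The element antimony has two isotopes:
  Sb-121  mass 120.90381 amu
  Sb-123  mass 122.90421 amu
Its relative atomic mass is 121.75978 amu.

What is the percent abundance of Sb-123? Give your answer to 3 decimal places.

Let x be the fractional abundance of Sb-121; then Sb-123 has abundance 1 − x.
120.90381·x + 122.90421·(1 − x) = 121.75978
(120.90381 − 122.90421)·x = 121.75978 − 122.90421
x = -1.14443 / -2.00040 = 0.57210 → 57.210% Sb-121, 42.790% Sb-123.

42.790%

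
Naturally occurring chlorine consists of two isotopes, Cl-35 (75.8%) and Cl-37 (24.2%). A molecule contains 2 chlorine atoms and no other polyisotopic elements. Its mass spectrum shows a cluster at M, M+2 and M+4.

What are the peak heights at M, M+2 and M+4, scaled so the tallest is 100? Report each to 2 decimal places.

100.00 : 63.85 : 10.19

Expanding (0.758 + 0.242)^2:
P(M) = 0.758^2 = 0.574564
P(M+2) = 2 × 0.758^1 × 0.242^1 = 0.366872
P(M+4) = 0.242^2 = 0.058564
The M peak is largest (0.574564); scaling to 100 gives 100.00 : 63.85 : 10.19.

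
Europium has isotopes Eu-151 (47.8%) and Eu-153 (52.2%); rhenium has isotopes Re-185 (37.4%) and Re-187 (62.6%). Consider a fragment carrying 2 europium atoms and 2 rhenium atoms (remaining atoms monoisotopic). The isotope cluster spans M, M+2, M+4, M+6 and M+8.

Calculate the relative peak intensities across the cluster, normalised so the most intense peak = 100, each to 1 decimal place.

Europium pattern (n=2): 0.228484 : 0.499032 : 0.272484
Rhenium pattern (n=2): 0.139876 : 0.468248 : 0.391876
Convolve the two distributions (both contribute in 2-u steps):
  M: 0.228484×0.139876 = 0.031959
  M+2: 0.228484×0.468248 + 0.499032×0.139876 = 0.176790
  M+4: 0.228484×0.391876 + 0.499032×0.468248 + 0.272484×0.139876 = 0.361322
  M+6: 0.499032×0.391876 + 0.272484×0.468248 = 0.323149
  M+8: 0.272484×0.391876 = 0.106780
Scale to base peak (0.361322) = 100: 8.8 : 48.9 : 100.0 : 89.4 : 29.6

8.8 : 48.9 : 100.0 : 89.4 : 29.6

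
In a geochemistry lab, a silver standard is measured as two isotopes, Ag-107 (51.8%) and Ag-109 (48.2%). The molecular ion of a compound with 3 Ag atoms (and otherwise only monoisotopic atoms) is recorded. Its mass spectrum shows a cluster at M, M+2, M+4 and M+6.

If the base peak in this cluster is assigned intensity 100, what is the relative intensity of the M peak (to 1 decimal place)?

35.8

Binomial terms of (0.518 + 0.482)^3: M 0.1390, M+2 0.3880, M+4 0.3610, M+6 0.1120 → M+2 is the base peak.
P(M+2) = C(3,1) × 0.518^2 × 0.482^1 = 3 × 0.268324 × 0.4820 = 0.387997 (base)
P(M) = C(3,0) × 0.518^3 × 0.482^0 = 1 × 0.13899183 × 1.0000 = 0.138992
Relative intensity = 0.138992 / 0.387997 × 100 = 35.8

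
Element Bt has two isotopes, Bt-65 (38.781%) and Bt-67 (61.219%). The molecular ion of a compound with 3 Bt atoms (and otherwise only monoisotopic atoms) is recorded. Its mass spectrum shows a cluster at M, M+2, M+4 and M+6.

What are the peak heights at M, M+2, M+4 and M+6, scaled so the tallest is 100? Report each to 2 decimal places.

13.38 : 63.35 : 100.00 : 52.62

Expanding (0.38781 + 0.61219)^3:
P(M) = 0.38781^3 = 0.058325
P(M+2) = 3 × 0.38781^2 × 0.61219^1 = 0.276214
P(M+4) = 3 × 0.38781^1 × 0.61219^2 = 0.436026
P(M+6) = 0.61219^3 = 0.229434
The M+4 peak is largest (0.436026); scaling to 100 gives 13.38 : 63.35 : 100.00 : 52.62.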